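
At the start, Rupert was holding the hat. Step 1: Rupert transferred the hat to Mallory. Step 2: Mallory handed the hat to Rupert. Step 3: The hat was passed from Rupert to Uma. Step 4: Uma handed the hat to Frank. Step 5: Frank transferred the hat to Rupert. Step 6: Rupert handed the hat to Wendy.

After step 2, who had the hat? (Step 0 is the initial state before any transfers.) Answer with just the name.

Answer: Rupert

Derivation:
Tracking the hat holder through step 2:
After step 0 (start): Rupert
After step 1: Mallory
After step 2: Rupert

At step 2, the holder is Rupert.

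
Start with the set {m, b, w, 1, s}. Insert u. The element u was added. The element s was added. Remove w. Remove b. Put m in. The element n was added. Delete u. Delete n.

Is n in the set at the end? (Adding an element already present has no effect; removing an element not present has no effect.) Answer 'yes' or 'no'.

Answer: no

Derivation:
Tracking the set through each operation:
Start: {1, b, m, s, w}
Event 1 (add u): added. Set: {1, b, m, s, u, w}
Event 2 (add u): already present, no change. Set: {1, b, m, s, u, w}
Event 3 (add s): already present, no change. Set: {1, b, m, s, u, w}
Event 4 (remove w): removed. Set: {1, b, m, s, u}
Event 5 (remove b): removed. Set: {1, m, s, u}
Event 6 (add m): already present, no change. Set: {1, m, s, u}
Event 7 (add n): added. Set: {1, m, n, s, u}
Event 8 (remove u): removed. Set: {1, m, n, s}
Event 9 (remove n): removed. Set: {1, m, s}

Final set: {1, m, s} (size 3)
n is NOT in the final set.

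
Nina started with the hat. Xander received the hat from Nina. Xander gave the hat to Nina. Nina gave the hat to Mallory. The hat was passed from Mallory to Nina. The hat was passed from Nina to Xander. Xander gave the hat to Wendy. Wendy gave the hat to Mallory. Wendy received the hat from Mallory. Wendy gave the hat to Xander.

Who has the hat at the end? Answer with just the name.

Answer: Xander

Derivation:
Tracking the hat through each event:
Start: Nina has the hat.
After event 1: Xander has the hat.
After event 2: Nina has the hat.
After event 3: Mallory has the hat.
After event 4: Nina has the hat.
After event 5: Xander has the hat.
After event 6: Wendy has the hat.
After event 7: Mallory has the hat.
After event 8: Wendy has the hat.
After event 9: Xander has the hat.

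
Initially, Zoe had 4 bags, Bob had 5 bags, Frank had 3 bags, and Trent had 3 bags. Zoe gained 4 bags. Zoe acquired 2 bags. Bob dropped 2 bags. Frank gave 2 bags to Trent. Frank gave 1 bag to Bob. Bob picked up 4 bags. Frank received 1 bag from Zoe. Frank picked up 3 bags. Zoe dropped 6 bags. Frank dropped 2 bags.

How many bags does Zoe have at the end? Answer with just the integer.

Answer: 3

Derivation:
Tracking counts step by step:
Start: Zoe=4, Bob=5, Frank=3, Trent=3
Event 1 (Zoe +4): Zoe: 4 -> 8. State: Zoe=8, Bob=5, Frank=3, Trent=3
Event 2 (Zoe +2): Zoe: 8 -> 10. State: Zoe=10, Bob=5, Frank=3, Trent=3
Event 3 (Bob -2): Bob: 5 -> 3. State: Zoe=10, Bob=3, Frank=3, Trent=3
Event 4 (Frank -> Trent, 2): Frank: 3 -> 1, Trent: 3 -> 5. State: Zoe=10, Bob=3, Frank=1, Trent=5
Event 5 (Frank -> Bob, 1): Frank: 1 -> 0, Bob: 3 -> 4. State: Zoe=10, Bob=4, Frank=0, Trent=5
Event 6 (Bob +4): Bob: 4 -> 8. State: Zoe=10, Bob=8, Frank=0, Trent=5
Event 7 (Zoe -> Frank, 1): Zoe: 10 -> 9, Frank: 0 -> 1. State: Zoe=9, Bob=8, Frank=1, Trent=5
Event 8 (Frank +3): Frank: 1 -> 4. State: Zoe=9, Bob=8, Frank=4, Trent=5
Event 9 (Zoe -6): Zoe: 9 -> 3. State: Zoe=3, Bob=8, Frank=4, Trent=5
Event 10 (Frank -2): Frank: 4 -> 2. State: Zoe=3, Bob=8, Frank=2, Trent=5

Zoe's final count: 3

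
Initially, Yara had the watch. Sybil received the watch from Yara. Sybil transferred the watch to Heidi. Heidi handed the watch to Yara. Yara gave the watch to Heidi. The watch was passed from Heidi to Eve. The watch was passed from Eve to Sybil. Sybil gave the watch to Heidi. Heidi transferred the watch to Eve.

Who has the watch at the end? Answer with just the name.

Answer: Eve

Derivation:
Tracking the watch through each event:
Start: Yara has the watch.
After event 1: Sybil has the watch.
After event 2: Heidi has the watch.
After event 3: Yara has the watch.
After event 4: Heidi has the watch.
After event 5: Eve has the watch.
After event 6: Sybil has the watch.
After event 7: Heidi has the watch.
After event 8: Eve has the watch.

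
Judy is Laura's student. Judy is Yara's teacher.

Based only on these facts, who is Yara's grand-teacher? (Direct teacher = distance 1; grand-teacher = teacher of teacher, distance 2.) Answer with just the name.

Answer: Laura

Derivation:
Reconstructing the teacher chain from the given facts:
  Laura -> Judy -> Yara
(each arrow means 'teacher of the next')
Positions in the chain (0 = top):
  position of Laura: 0
  position of Judy: 1
  position of Yara: 2

Yara is at position 2; the grand-teacher is 2 steps up the chain, i.e. position 0: Laura.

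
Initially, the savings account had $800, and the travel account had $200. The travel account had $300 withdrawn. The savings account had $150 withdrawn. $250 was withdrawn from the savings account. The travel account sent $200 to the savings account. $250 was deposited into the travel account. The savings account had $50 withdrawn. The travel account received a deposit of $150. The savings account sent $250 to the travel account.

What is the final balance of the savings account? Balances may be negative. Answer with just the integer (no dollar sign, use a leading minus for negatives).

Tracking account balances step by step:
Start: savings=800, travel=200
Event 1 (withdraw 300 from travel): travel: 200 - 300 = -100. Balances: savings=800, travel=-100
Event 2 (withdraw 150 from savings): savings: 800 - 150 = 650. Balances: savings=650, travel=-100
Event 3 (withdraw 250 from savings): savings: 650 - 250 = 400. Balances: savings=400, travel=-100
Event 4 (transfer 200 travel -> savings): travel: -100 - 200 = -300, savings: 400 + 200 = 600. Balances: savings=600, travel=-300
Event 5 (deposit 250 to travel): travel: -300 + 250 = -50. Balances: savings=600, travel=-50
Event 6 (withdraw 50 from savings): savings: 600 - 50 = 550. Balances: savings=550, travel=-50
Event 7 (deposit 150 to travel): travel: -50 + 150 = 100. Balances: savings=550, travel=100
Event 8 (transfer 250 savings -> travel): savings: 550 - 250 = 300, travel: 100 + 250 = 350. Balances: savings=300, travel=350

Final balance of savings: 300

Answer: 300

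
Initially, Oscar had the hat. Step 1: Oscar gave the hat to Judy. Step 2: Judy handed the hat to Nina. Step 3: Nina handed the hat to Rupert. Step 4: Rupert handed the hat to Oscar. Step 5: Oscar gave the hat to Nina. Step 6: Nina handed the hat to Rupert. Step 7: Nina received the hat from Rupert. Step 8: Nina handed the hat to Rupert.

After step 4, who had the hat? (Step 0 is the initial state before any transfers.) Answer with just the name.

Answer: Oscar

Derivation:
Tracking the hat holder through step 4:
After step 0 (start): Oscar
After step 1: Judy
After step 2: Nina
After step 3: Rupert
After step 4: Oscar

At step 4, the holder is Oscar.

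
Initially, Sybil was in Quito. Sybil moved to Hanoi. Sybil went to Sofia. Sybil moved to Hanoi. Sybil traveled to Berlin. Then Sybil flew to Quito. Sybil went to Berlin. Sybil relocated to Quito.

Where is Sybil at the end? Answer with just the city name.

Answer: Quito

Derivation:
Tracking Sybil's location:
Start: Sybil is in Quito.
After move 1: Quito -> Hanoi. Sybil is in Hanoi.
After move 2: Hanoi -> Sofia. Sybil is in Sofia.
After move 3: Sofia -> Hanoi. Sybil is in Hanoi.
After move 4: Hanoi -> Berlin. Sybil is in Berlin.
After move 5: Berlin -> Quito. Sybil is in Quito.
After move 6: Quito -> Berlin. Sybil is in Berlin.
After move 7: Berlin -> Quito. Sybil is in Quito.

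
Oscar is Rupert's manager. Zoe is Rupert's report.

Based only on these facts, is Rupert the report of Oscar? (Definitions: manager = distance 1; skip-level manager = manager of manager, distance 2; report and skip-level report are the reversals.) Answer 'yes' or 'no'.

Reconstructing the manager chain from the given facts:
  Oscar -> Rupert -> Zoe
(each arrow means 'manager of the next')
Positions in the chain (0 = top):
  position of Oscar: 0
  position of Rupert: 1
  position of Zoe: 2

Rupert is at position 1, Oscar is at position 0; signed distance (j - i) = -1.
'report' requires j - i = -1. Actual distance is -1, so the relation HOLDS.

Answer: yes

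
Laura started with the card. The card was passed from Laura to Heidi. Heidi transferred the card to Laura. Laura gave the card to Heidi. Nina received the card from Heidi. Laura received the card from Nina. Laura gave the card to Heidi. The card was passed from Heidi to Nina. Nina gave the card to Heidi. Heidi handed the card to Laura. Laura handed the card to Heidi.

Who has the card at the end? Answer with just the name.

Answer: Heidi

Derivation:
Tracking the card through each event:
Start: Laura has the card.
After event 1: Heidi has the card.
After event 2: Laura has the card.
After event 3: Heidi has the card.
After event 4: Nina has the card.
After event 5: Laura has the card.
After event 6: Heidi has the card.
After event 7: Nina has the card.
After event 8: Heidi has the card.
After event 9: Laura has the card.
After event 10: Heidi has the card.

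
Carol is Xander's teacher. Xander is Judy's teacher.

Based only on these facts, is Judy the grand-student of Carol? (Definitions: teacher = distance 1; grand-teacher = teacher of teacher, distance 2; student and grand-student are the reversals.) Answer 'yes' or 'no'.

Reconstructing the teacher chain from the given facts:
  Carol -> Xander -> Judy
(each arrow means 'teacher of the next')
Positions in the chain (0 = top):
  position of Carol: 0
  position of Xander: 1
  position of Judy: 2

Judy is at position 2, Carol is at position 0; signed distance (j - i) = -2.
'grand-student' requires j - i = -2. Actual distance is -2, so the relation HOLDS.

Answer: yes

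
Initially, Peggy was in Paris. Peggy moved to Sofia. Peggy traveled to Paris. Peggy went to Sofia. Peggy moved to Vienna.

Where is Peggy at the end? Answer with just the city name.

Tracking Peggy's location:
Start: Peggy is in Paris.
After move 1: Paris -> Sofia. Peggy is in Sofia.
After move 2: Sofia -> Paris. Peggy is in Paris.
After move 3: Paris -> Sofia. Peggy is in Sofia.
After move 4: Sofia -> Vienna. Peggy is in Vienna.

Answer: Vienna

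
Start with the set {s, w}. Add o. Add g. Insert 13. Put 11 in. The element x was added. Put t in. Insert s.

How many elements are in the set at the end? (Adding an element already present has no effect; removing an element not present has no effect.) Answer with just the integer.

Answer: 8

Derivation:
Tracking the set through each operation:
Start: {s, w}
Event 1 (add o): added. Set: {o, s, w}
Event 2 (add g): added. Set: {g, o, s, w}
Event 3 (add 13): added. Set: {13, g, o, s, w}
Event 4 (add 11): added. Set: {11, 13, g, o, s, w}
Event 5 (add x): added. Set: {11, 13, g, o, s, w, x}
Event 6 (add t): added. Set: {11, 13, g, o, s, t, w, x}
Event 7 (add s): already present, no change. Set: {11, 13, g, o, s, t, w, x}

Final set: {11, 13, g, o, s, t, w, x} (size 8)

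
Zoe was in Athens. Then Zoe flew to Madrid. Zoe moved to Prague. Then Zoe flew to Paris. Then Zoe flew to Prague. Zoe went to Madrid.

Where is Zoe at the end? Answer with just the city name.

Answer: Madrid

Derivation:
Tracking Zoe's location:
Start: Zoe is in Athens.
After move 1: Athens -> Madrid. Zoe is in Madrid.
After move 2: Madrid -> Prague. Zoe is in Prague.
After move 3: Prague -> Paris. Zoe is in Paris.
After move 4: Paris -> Prague. Zoe is in Prague.
After move 5: Prague -> Madrid. Zoe is in Madrid.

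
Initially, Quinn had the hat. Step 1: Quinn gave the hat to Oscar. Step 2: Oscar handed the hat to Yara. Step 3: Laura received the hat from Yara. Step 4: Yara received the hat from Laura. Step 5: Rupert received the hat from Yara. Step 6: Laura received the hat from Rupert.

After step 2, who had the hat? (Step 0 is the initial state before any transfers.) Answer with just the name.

Answer: Yara

Derivation:
Tracking the hat holder through step 2:
After step 0 (start): Quinn
After step 1: Oscar
After step 2: Yara

At step 2, the holder is Yara.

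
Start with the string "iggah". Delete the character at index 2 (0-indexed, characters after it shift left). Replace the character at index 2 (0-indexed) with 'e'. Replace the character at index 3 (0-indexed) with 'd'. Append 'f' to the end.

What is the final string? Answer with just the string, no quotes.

Answer: igedf

Derivation:
Applying each edit step by step:
Start: "iggah"
Op 1 (delete idx 2 = 'g'): "iggah" -> "igah"
Op 2 (replace idx 2: 'a' -> 'e'): "igah" -> "igeh"
Op 3 (replace idx 3: 'h' -> 'd'): "igeh" -> "iged"
Op 4 (append 'f'): "iged" -> "igedf"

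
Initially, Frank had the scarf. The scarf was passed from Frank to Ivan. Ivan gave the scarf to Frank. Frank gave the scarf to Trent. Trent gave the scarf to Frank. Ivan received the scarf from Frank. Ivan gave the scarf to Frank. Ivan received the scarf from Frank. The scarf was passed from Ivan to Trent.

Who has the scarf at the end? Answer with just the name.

Answer: Trent

Derivation:
Tracking the scarf through each event:
Start: Frank has the scarf.
After event 1: Ivan has the scarf.
After event 2: Frank has the scarf.
After event 3: Trent has the scarf.
After event 4: Frank has the scarf.
After event 5: Ivan has the scarf.
After event 6: Frank has the scarf.
After event 7: Ivan has the scarf.
After event 8: Trent has the scarf.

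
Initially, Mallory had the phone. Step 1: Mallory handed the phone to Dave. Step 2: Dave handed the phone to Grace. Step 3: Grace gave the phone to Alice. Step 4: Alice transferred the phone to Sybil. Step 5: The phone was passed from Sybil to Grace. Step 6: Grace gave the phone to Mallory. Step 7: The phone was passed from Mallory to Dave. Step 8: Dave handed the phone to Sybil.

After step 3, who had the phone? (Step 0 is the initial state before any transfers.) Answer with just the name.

Tracking the phone holder through step 3:
After step 0 (start): Mallory
After step 1: Dave
After step 2: Grace
After step 3: Alice

At step 3, the holder is Alice.

Answer: Alice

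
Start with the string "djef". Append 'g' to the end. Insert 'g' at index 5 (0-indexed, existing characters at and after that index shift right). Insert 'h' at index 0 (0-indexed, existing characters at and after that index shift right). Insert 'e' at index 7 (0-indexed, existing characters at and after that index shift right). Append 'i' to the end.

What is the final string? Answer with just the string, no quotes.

Applying each edit step by step:
Start: "djef"
Op 1 (append 'g'): "djef" -> "djefg"
Op 2 (insert 'g' at idx 5): "djefg" -> "djefgg"
Op 3 (insert 'h' at idx 0): "djefgg" -> "hdjefgg"
Op 4 (insert 'e' at idx 7): "hdjefgg" -> "hdjefgge"
Op 5 (append 'i'): "hdjefgge" -> "hdjefggei"

Answer: hdjefggei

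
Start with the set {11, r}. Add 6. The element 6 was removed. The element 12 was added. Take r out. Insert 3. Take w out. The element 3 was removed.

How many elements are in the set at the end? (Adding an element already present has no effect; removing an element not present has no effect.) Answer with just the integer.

Tracking the set through each operation:
Start: {11, r}
Event 1 (add 6): added. Set: {11, 6, r}
Event 2 (remove 6): removed. Set: {11, r}
Event 3 (add 12): added. Set: {11, 12, r}
Event 4 (remove r): removed. Set: {11, 12}
Event 5 (add 3): added. Set: {11, 12, 3}
Event 6 (remove w): not present, no change. Set: {11, 12, 3}
Event 7 (remove 3): removed. Set: {11, 12}

Final set: {11, 12} (size 2)

Answer: 2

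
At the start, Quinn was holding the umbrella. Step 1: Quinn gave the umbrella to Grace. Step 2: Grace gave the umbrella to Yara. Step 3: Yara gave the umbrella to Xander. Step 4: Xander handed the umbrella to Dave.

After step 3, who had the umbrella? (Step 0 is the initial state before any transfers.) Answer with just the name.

Answer: Xander

Derivation:
Tracking the umbrella holder through step 3:
After step 0 (start): Quinn
After step 1: Grace
After step 2: Yara
After step 3: Xander

At step 3, the holder is Xander.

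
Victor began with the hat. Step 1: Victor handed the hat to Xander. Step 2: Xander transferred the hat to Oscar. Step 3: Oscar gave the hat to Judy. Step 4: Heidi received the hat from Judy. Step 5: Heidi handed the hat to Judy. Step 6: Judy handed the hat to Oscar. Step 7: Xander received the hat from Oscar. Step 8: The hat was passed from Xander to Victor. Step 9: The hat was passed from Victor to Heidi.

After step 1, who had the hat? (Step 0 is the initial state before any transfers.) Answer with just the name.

Tracking the hat holder through step 1:
After step 0 (start): Victor
After step 1: Xander

At step 1, the holder is Xander.

Answer: Xander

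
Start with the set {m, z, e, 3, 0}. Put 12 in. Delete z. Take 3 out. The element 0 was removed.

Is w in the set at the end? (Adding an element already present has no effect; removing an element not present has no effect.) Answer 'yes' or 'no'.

Answer: no

Derivation:
Tracking the set through each operation:
Start: {0, 3, e, m, z}
Event 1 (add 12): added. Set: {0, 12, 3, e, m, z}
Event 2 (remove z): removed. Set: {0, 12, 3, e, m}
Event 3 (remove 3): removed. Set: {0, 12, e, m}
Event 4 (remove 0): removed. Set: {12, e, m}

Final set: {12, e, m} (size 3)
w is NOT in the final set.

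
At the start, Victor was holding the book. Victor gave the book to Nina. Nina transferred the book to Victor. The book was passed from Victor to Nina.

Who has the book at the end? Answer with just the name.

Answer: Nina

Derivation:
Tracking the book through each event:
Start: Victor has the book.
After event 1: Nina has the book.
After event 2: Victor has the book.
After event 3: Nina has the book.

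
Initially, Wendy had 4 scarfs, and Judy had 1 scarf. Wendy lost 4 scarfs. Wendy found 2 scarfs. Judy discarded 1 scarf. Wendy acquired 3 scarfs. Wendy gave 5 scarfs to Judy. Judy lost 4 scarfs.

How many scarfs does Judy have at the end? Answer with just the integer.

Answer: 1

Derivation:
Tracking counts step by step:
Start: Wendy=4, Judy=1
Event 1 (Wendy -4): Wendy: 4 -> 0. State: Wendy=0, Judy=1
Event 2 (Wendy +2): Wendy: 0 -> 2. State: Wendy=2, Judy=1
Event 3 (Judy -1): Judy: 1 -> 0. State: Wendy=2, Judy=0
Event 4 (Wendy +3): Wendy: 2 -> 5. State: Wendy=5, Judy=0
Event 5 (Wendy -> Judy, 5): Wendy: 5 -> 0, Judy: 0 -> 5. State: Wendy=0, Judy=5
Event 6 (Judy -4): Judy: 5 -> 1. State: Wendy=0, Judy=1

Judy's final count: 1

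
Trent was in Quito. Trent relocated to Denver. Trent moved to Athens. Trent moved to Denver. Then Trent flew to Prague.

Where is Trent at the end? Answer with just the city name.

Tracking Trent's location:
Start: Trent is in Quito.
After move 1: Quito -> Denver. Trent is in Denver.
After move 2: Denver -> Athens. Trent is in Athens.
After move 3: Athens -> Denver. Trent is in Denver.
After move 4: Denver -> Prague. Trent is in Prague.

Answer: Prague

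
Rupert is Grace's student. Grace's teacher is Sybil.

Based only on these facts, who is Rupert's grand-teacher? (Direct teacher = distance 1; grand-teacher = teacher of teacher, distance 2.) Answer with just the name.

Reconstructing the teacher chain from the given facts:
  Sybil -> Grace -> Rupert
(each arrow means 'teacher of the next')
Positions in the chain (0 = top):
  position of Sybil: 0
  position of Grace: 1
  position of Rupert: 2

Rupert is at position 2; the grand-teacher is 2 steps up the chain, i.e. position 0: Sybil.

Answer: Sybil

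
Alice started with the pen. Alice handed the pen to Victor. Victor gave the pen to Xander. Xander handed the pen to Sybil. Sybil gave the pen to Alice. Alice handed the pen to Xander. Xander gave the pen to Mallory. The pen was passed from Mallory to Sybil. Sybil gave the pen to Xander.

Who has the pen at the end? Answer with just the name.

Answer: Xander

Derivation:
Tracking the pen through each event:
Start: Alice has the pen.
After event 1: Victor has the pen.
After event 2: Xander has the pen.
After event 3: Sybil has the pen.
After event 4: Alice has the pen.
After event 5: Xander has the pen.
After event 6: Mallory has the pen.
After event 7: Sybil has the pen.
After event 8: Xander has the pen.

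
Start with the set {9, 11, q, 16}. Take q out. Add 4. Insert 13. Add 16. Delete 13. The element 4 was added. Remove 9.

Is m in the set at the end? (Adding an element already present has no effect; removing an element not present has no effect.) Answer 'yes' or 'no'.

Tracking the set through each operation:
Start: {11, 16, 9, q}
Event 1 (remove q): removed. Set: {11, 16, 9}
Event 2 (add 4): added. Set: {11, 16, 4, 9}
Event 3 (add 13): added. Set: {11, 13, 16, 4, 9}
Event 4 (add 16): already present, no change. Set: {11, 13, 16, 4, 9}
Event 5 (remove 13): removed. Set: {11, 16, 4, 9}
Event 6 (add 4): already present, no change. Set: {11, 16, 4, 9}
Event 7 (remove 9): removed. Set: {11, 16, 4}

Final set: {11, 16, 4} (size 3)
m is NOT in the final set.

Answer: no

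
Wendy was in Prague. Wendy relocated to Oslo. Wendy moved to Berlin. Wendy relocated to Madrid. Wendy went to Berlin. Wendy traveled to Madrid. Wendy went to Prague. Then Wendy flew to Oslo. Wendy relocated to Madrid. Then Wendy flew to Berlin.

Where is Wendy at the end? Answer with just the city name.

Tracking Wendy's location:
Start: Wendy is in Prague.
After move 1: Prague -> Oslo. Wendy is in Oslo.
After move 2: Oslo -> Berlin. Wendy is in Berlin.
After move 3: Berlin -> Madrid. Wendy is in Madrid.
After move 4: Madrid -> Berlin. Wendy is in Berlin.
After move 5: Berlin -> Madrid. Wendy is in Madrid.
After move 6: Madrid -> Prague. Wendy is in Prague.
After move 7: Prague -> Oslo. Wendy is in Oslo.
After move 8: Oslo -> Madrid. Wendy is in Madrid.
After move 9: Madrid -> Berlin. Wendy is in Berlin.

Answer: Berlin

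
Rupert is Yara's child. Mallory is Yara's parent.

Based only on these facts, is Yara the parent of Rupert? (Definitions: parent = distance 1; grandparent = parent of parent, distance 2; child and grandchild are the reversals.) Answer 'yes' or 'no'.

Reconstructing the parent chain from the given facts:
  Mallory -> Yara -> Rupert
(each arrow means 'parent of the next')
Positions in the chain (0 = top):
  position of Mallory: 0
  position of Yara: 1
  position of Rupert: 2

Yara is at position 1, Rupert is at position 2; signed distance (j - i) = 1.
'parent' requires j - i = 1. Actual distance is 1, so the relation HOLDS.

Answer: yes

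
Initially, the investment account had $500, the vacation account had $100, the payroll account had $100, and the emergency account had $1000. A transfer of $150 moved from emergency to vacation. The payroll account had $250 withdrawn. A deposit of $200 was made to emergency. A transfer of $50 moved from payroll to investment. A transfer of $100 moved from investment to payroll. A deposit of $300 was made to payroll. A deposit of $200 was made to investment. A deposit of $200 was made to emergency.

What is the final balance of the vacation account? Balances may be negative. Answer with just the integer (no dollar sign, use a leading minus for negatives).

Answer: 250

Derivation:
Tracking account balances step by step:
Start: investment=500, vacation=100, payroll=100, emergency=1000
Event 1 (transfer 150 emergency -> vacation): emergency: 1000 - 150 = 850, vacation: 100 + 150 = 250. Balances: investment=500, vacation=250, payroll=100, emergency=850
Event 2 (withdraw 250 from payroll): payroll: 100 - 250 = -150. Balances: investment=500, vacation=250, payroll=-150, emergency=850
Event 3 (deposit 200 to emergency): emergency: 850 + 200 = 1050. Balances: investment=500, vacation=250, payroll=-150, emergency=1050
Event 4 (transfer 50 payroll -> investment): payroll: -150 - 50 = -200, investment: 500 + 50 = 550. Balances: investment=550, vacation=250, payroll=-200, emergency=1050
Event 5 (transfer 100 investment -> payroll): investment: 550 - 100 = 450, payroll: -200 + 100 = -100. Balances: investment=450, vacation=250, payroll=-100, emergency=1050
Event 6 (deposit 300 to payroll): payroll: -100 + 300 = 200. Balances: investment=450, vacation=250, payroll=200, emergency=1050
Event 7 (deposit 200 to investment): investment: 450 + 200 = 650. Balances: investment=650, vacation=250, payroll=200, emergency=1050
Event 8 (deposit 200 to emergency): emergency: 1050 + 200 = 1250. Balances: investment=650, vacation=250, payroll=200, emergency=1250

Final balance of vacation: 250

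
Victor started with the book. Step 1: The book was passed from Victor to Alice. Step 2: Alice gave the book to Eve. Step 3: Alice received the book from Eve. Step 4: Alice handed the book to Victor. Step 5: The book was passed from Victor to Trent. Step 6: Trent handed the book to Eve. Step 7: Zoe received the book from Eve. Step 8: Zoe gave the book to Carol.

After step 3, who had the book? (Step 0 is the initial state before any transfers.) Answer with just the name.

Tracking the book holder through step 3:
After step 0 (start): Victor
After step 1: Alice
After step 2: Eve
After step 3: Alice

At step 3, the holder is Alice.

Answer: Alice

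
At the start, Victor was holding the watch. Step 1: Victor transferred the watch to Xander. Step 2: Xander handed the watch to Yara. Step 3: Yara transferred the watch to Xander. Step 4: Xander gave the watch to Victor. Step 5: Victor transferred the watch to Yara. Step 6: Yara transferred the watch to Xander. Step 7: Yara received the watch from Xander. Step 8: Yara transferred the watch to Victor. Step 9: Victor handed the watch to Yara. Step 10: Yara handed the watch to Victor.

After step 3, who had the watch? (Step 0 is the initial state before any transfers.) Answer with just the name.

Answer: Xander

Derivation:
Tracking the watch holder through step 3:
After step 0 (start): Victor
After step 1: Xander
After step 2: Yara
After step 3: Xander

At step 3, the holder is Xander.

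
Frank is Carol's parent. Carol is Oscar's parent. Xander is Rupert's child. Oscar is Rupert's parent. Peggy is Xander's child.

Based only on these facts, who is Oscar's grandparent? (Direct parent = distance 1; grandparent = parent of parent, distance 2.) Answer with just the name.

Reconstructing the parent chain from the given facts:
  Frank -> Carol -> Oscar -> Rupert -> Xander -> Peggy
(each arrow means 'parent of the next')
Positions in the chain (0 = top):
  position of Frank: 0
  position of Carol: 1
  position of Oscar: 2
  position of Rupert: 3
  position of Xander: 4
  position of Peggy: 5

Oscar is at position 2; the grandparent is 2 steps up the chain, i.e. position 0: Frank.

Answer: Frank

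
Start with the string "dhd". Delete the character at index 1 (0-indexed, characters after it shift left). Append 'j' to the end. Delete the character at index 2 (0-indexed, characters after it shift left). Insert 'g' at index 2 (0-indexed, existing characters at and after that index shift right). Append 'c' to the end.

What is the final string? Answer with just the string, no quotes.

Answer: ddgc

Derivation:
Applying each edit step by step:
Start: "dhd"
Op 1 (delete idx 1 = 'h'): "dhd" -> "dd"
Op 2 (append 'j'): "dd" -> "ddj"
Op 3 (delete idx 2 = 'j'): "ddj" -> "dd"
Op 4 (insert 'g' at idx 2): "dd" -> "ddg"
Op 5 (append 'c'): "ddg" -> "ddgc"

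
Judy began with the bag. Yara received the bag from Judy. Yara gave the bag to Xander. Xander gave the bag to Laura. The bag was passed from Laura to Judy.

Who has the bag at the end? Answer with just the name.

Answer: Judy

Derivation:
Tracking the bag through each event:
Start: Judy has the bag.
After event 1: Yara has the bag.
After event 2: Xander has the bag.
After event 3: Laura has the bag.
After event 4: Judy has the bag.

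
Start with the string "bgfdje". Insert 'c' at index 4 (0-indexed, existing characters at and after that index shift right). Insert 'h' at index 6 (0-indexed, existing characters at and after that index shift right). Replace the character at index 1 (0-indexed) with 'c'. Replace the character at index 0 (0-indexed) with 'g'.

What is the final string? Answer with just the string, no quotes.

Answer: gcfdcjhe

Derivation:
Applying each edit step by step:
Start: "bgfdje"
Op 1 (insert 'c' at idx 4): "bgfdje" -> "bgfdcje"
Op 2 (insert 'h' at idx 6): "bgfdcje" -> "bgfdcjhe"
Op 3 (replace idx 1: 'g' -> 'c'): "bgfdcjhe" -> "bcfdcjhe"
Op 4 (replace idx 0: 'b' -> 'g'): "bcfdcjhe" -> "gcfdcjhe"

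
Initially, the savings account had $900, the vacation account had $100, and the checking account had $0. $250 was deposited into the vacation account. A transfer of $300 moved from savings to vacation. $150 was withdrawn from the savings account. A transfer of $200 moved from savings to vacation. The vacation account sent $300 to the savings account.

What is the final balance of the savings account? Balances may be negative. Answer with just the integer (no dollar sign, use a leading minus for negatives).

Answer: 550

Derivation:
Tracking account balances step by step:
Start: savings=900, vacation=100, checking=0
Event 1 (deposit 250 to vacation): vacation: 100 + 250 = 350. Balances: savings=900, vacation=350, checking=0
Event 2 (transfer 300 savings -> vacation): savings: 900 - 300 = 600, vacation: 350 + 300 = 650. Balances: savings=600, vacation=650, checking=0
Event 3 (withdraw 150 from savings): savings: 600 - 150 = 450. Balances: savings=450, vacation=650, checking=0
Event 4 (transfer 200 savings -> vacation): savings: 450 - 200 = 250, vacation: 650 + 200 = 850. Balances: savings=250, vacation=850, checking=0
Event 5 (transfer 300 vacation -> savings): vacation: 850 - 300 = 550, savings: 250 + 300 = 550. Balances: savings=550, vacation=550, checking=0

Final balance of savings: 550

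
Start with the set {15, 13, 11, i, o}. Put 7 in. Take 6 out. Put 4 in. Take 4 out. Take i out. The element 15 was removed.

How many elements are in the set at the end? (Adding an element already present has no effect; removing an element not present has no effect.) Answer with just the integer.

Answer: 4

Derivation:
Tracking the set through each operation:
Start: {11, 13, 15, i, o}
Event 1 (add 7): added. Set: {11, 13, 15, 7, i, o}
Event 2 (remove 6): not present, no change. Set: {11, 13, 15, 7, i, o}
Event 3 (add 4): added. Set: {11, 13, 15, 4, 7, i, o}
Event 4 (remove 4): removed. Set: {11, 13, 15, 7, i, o}
Event 5 (remove i): removed. Set: {11, 13, 15, 7, o}
Event 6 (remove 15): removed. Set: {11, 13, 7, o}

Final set: {11, 13, 7, o} (size 4)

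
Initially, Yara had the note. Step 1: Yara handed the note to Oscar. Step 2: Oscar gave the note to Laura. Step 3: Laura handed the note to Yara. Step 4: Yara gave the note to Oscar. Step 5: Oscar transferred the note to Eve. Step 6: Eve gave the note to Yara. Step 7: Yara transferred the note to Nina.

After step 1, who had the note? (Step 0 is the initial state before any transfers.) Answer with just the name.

Answer: Oscar

Derivation:
Tracking the note holder through step 1:
After step 0 (start): Yara
After step 1: Oscar

At step 1, the holder is Oscar.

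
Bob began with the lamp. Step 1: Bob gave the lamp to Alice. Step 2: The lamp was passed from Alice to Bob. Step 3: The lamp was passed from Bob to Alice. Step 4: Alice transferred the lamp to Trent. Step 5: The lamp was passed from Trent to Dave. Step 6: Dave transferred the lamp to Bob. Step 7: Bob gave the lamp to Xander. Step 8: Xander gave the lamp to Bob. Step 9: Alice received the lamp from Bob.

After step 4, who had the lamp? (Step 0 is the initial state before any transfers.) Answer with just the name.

Answer: Trent

Derivation:
Tracking the lamp holder through step 4:
After step 0 (start): Bob
After step 1: Alice
After step 2: Bob
After step 3: Alice
After step 4: Trent

At step 4, the holder is Trent.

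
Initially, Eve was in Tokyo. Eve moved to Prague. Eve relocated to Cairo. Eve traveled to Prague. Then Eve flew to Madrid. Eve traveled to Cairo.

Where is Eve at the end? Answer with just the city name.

Answer: Cairo

Derivation:
Tracking Eve's location:
Start: Eve is in Tokyo.
After move 1: Tokyo -> Prague. Eve is in Prague.
After move 2: Prague -> Cairo. Eve is in Cairo.
After move 3: Cairo -> Prague. Eve is in Prague.
After move 4: Prague -> Madrid. Eve is in Madrid.
After move 5: Madrid -> Cairo. Eve is in Cairo.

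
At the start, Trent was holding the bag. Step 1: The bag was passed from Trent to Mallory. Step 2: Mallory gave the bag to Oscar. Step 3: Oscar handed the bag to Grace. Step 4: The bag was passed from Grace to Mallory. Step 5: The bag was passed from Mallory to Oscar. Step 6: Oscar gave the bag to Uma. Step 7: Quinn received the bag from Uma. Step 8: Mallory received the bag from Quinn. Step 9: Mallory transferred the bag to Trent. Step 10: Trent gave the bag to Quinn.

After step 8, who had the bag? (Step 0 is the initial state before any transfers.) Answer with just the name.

Tracking the bag holder through step 8:
After step 0 (start): Trent
After step 1: Mallory
After step 2: Oscar
After step 3: Grace
After step 4: Mallory
After step 5: Oscar
After step 6: Uma
After step 7: Quinn
After step 8: Mallory

At step 8, the holder is Mallory.

Answer: Mallory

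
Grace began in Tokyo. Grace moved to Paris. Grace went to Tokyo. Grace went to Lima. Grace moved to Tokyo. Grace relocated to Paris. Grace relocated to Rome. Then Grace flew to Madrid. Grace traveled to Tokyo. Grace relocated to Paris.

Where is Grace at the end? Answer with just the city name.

Answer: Paris

Derivation:
Tracking Grace's location:
Start: Grace is in Tokyo.
After move 1: Tokyo -> Paris. Grace is in Paris.
After move 2: Paris -> Tokyo. Grace is in Tokyo.
After move 3: Tokyo -> Lima. Grace is in Lima.
After move 4: Lima -> Tokyo. Grace is in Tokyo.
After move 5: Tokyo -> Paris. Grace is in Paris.
After move 6: Paris -> Rome. Grace is in Rome.
After move 7: Rome -> Madrid. Grace is in Madrid.
After move 8: Madrid -> Tokyo. Grace is in Tokyo.
After move 9: Tokyo -> Paris. Grace is in Paris.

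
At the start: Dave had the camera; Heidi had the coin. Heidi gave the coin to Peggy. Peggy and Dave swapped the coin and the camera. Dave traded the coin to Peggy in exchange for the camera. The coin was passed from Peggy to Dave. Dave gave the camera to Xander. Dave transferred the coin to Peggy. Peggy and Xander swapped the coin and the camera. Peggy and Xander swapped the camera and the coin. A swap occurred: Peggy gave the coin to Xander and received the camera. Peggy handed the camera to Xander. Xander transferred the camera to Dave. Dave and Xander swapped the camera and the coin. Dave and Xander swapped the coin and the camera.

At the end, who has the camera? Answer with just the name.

Answer: Dave

Derivation:
Tracking all object holders:
Start: camera:Dave, coin:Heidi
Event 1 (give coin: Heidi -> Peggy). State: camera:Dave, coin:Peggy
Event 2 (swap coin<->camera: now coin:Dave, camera:Peggy). State: camera:Peggy, coin:Dave
Event 3 (swap coin<->camera: now coin:Peggy, camera:Dave). State: camera:Dave, coin:Peggy
Event 4 (give coin: Peggy -> Dave). State: camera:Dave, coin:Dave
Event 5 (give camera: Dave -> Xander). State: camera:Xander, coin:Dave
Event 6 (give coin: Dave -> Peggy). State: camera:Xander, coin:Peggy
Event 7 (swap coin<->camera: now coin:Xander, camera:Peggy). State: camera:Peggy, coin:Xander
Event 8 (swap camera<->coin: now camera:Xander, coin:Peggy). State: camera:Xander, coin:Peggy
Event 9 (swap coin<->camera: now coin:Xander, camera:Peggy). State: camera:Peggy, coin:Xander
Event 10 (give camera: Peggy -> Xander). State: camera:Xander, coin:Xander
Event 11 (give camera: Xander -> Dave). State: camera:Dave, coin:Xander
Event 12 (swap camera<->coin: now camera:Xander, coin:Dave). State: camera:Xander, coin:Dave
Event 13 (swap coin<->camera: now coin:Xander, camera:Dave). State: camera:Dave, coin:Xander

Final state: camera:Dave, coin:Xander
The camera is held by Dave.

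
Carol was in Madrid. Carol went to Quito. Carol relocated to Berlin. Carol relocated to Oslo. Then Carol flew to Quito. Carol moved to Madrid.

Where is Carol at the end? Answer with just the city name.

Tracking Carol's location:
Start: Carol is in Madrid.
After move 1: Madrid -> Quito. Carol is in Quito.
After move 2: Quito -> Berlin. Carol is in Berlin.
After move 3: Berlin -> Oslo. Carol is in Oslo.
After move 4: Oslo -> Quito. Carol is in Quito.
After move 5: Quito -> Madrid. Carol is in Madrid.

Answer: Madrid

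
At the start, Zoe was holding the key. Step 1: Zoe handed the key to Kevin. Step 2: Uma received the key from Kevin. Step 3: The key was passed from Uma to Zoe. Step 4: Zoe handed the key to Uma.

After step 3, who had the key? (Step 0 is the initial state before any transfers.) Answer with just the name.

Answer: Zoe

Derivation:
Tracking the key holder through step 3:
After step 0 (start): Zoe
After step 1: Kevin
After step 2: Uma
After step 3: Zoe

At step 3, the holder is Zoe.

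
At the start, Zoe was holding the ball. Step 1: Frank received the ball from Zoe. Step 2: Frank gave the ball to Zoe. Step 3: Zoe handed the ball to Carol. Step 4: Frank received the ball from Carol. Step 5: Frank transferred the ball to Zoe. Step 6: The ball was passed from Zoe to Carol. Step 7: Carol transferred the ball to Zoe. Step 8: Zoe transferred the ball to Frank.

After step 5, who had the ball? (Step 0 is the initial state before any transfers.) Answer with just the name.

Answer: Zoe

Derivation:
Tracking the ball holder through step 5:
After step 0 (start): Zoe
After step 1: Frank
After step 2: Zoe
After step 3: Carol
After step 4: Frank
After step 5: Zoe

At step 5, the holder is Zoe.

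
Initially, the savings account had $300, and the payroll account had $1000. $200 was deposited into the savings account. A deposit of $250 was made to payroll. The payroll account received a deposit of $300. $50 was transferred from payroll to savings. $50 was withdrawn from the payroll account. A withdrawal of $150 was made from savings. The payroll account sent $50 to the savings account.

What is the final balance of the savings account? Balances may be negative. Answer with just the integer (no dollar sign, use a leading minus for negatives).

Answer: 450

Derivation:
Tracking account balances step by step:
Start: savings=300, payroll=1000
Event 1 (deposit 200 to savings): savings: 300 + 200 = 500. Balances: savings=500, payroll=1000
Event 2 (deposit 250 to payroll): payroll: 1000 + 250 = 1250. Balances: savings=500, payroll=1250
Event 3 (deposit 300 to payroll): payroll: 1250 + 300 = 1550. Balances: savings=500, payroll=1550
Event 4 (transfer 50 payroll -> savings): payroll: 1550 - 50 = 1500, savings: 500 + 50 = 550. Balances: savings=550, payroll=1500
Event 5 (withdraw 50 from payroll): payroll: 1500 - 50 = 1450. Balances: savings=550, payroll=1450
Event 6 (withdraw 150 from savings): savings: 550 - 150 = 400. Balances: savings=400, payroll=1450
Event 7 (transfer 50 payroll -> savings): payroll: 1450 - 50 = 1400, savings: 400 + 50 = 450. Balances: savings=450, payroll=1400

Final balance of savings: 450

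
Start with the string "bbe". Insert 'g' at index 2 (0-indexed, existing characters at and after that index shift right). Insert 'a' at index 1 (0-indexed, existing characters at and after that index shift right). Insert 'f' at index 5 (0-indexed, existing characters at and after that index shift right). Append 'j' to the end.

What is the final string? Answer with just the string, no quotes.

Applying each edit step by step:
Start: "bbe"
Op 1 (insert 'g' at idx 2): "bbe" -> "bbge"
Op 2 (insert 'a' at idx 1): "bbge" -> "babge"
Op 3 (insert 'f' at idx 5): "babge" -> "babgef"
Op 4 (append 'j'): "babgef" -> "babgefj"

Answer: babgefj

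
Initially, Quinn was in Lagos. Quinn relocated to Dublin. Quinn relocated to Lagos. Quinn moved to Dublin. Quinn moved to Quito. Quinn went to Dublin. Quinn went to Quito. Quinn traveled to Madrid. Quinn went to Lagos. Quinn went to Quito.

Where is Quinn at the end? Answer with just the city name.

Tracking Quinn's location:
Start: Quinn is in Lagos.
After move 1: Lagos -> Dublin. Quinn is in Dublin.
After move 2: Dublin -> Lagos. Quinn is in Lagos.
After move 3: Lagos -> Dublin. Quinn is in Dublin.
After move 4: Dublin -> Quito. Quinn is in Quito.
After move 5: Quito -> Dublin. Quinn is in Dublin.
After move 6: Dublin -> Quito. Quinn is in Quito.
After move 7: Quito -> Madrid. Quinn is in Madrid.
After move 8: Madrid -> Lagos. Quinn is in Lagos.
After move 9: Lagos -> Quito. Quinn is in Quito.

Answer: Quito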